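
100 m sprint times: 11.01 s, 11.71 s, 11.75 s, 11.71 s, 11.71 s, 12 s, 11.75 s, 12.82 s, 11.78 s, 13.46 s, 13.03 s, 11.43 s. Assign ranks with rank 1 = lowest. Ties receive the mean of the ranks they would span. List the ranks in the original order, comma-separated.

1, 4, 6.5, 4, 4, 9, 6.5, 10, 8, 12, 11, 2

Sorted (ascending): 11.01, 11.43, 11.71, 11.71, 11.71, 11.75, 11.75, 11.78, 12, 12.82, 13.03, 13.46
The 3 values of 11.71 occupy positions 3–5 → average rank 4.
The 2 values of 11.75 occupy positions 6–7 → average rank (6+7)/2 = 6.5.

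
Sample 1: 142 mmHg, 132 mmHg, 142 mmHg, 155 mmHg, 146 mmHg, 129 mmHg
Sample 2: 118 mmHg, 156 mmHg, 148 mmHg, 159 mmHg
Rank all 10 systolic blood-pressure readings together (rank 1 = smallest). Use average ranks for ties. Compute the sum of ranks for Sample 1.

Sorted (ascending): 118, 129, 132, 142, 142, 146, 148, 155, 156, 159
The 2 values of 142 occupy positions 4–5 → average rank (4+5)/2 = 4.5.
Sample 1 values → pooled ranks: 142→4.5, 132→3, 142→4.5, 155→8, 146→6, 129→2
Rank sum = 4.5 + 3 + 4.5 + 8 + 6 + 2 = 28

28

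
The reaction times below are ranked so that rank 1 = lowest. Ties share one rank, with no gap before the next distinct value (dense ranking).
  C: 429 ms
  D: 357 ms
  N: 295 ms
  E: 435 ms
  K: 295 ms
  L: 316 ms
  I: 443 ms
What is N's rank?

Sorted (ascending): 295, 295, 316, 357, 429, 435, 443
The 2 values of 295 share dense rank 1.
Remaining distinct values take the next consecutive integers.
N has value 295 ms → rank 1.

1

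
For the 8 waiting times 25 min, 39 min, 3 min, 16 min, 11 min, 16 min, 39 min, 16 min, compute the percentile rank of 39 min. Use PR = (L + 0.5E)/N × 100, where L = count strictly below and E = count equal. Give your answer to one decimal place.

87.5

N = 8.
Strictly below 39: 6. Equal to 39: 2.
PR = (6 + 0.5·2)/8 × 100 = 87.5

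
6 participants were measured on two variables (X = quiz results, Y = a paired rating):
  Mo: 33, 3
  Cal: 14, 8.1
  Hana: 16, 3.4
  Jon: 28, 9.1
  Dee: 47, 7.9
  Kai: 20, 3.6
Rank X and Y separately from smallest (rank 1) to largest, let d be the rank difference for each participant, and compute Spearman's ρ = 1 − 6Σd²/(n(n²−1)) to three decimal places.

Ranks of variable 1: 5, 1, 2, 4, 6, 3
Ranks of variable 2: 1, 5, 2, 6, 4, 3
d = r₁ − r₂: 4, -4, 0, -2, 2, 0
d²: 16, 16, 0, 4, 4, 0; Σd² = 40
ρ = 1 − 6·40/(6·35) = 1 − 240/210 = -0.143

-0.143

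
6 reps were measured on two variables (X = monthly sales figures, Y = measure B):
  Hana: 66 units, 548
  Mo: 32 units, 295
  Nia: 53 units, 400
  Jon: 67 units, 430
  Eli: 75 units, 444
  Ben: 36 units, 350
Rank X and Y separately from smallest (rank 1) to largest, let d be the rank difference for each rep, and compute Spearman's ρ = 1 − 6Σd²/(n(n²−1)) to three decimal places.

0.829

Ranks of variable 1: 4, 1, 3, 5, 6, 2
Ranks of variable 2: 6, 1, 3, 4, 5, 2
d = r₁ − r₂: -2, 0, 0, 1, 1, 0
d²: 4, 0, 0, 1, 1, 0; Σd² = 6
ρ = 1 − 6·6/(6·35) = 1 − 36/210 = 0.829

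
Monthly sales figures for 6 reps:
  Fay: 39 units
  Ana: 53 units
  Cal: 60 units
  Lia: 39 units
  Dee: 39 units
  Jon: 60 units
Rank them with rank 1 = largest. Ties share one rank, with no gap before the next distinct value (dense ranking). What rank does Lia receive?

3

Sorted (descending): 60, 60, 53, 39, 39, 39
The 2 values of 60 share dense rank 1.
The 3 values of 39 share dense rank 3.
Remaining distinct values take the next consecutive integers.
Lia has value 39 units → rank 3.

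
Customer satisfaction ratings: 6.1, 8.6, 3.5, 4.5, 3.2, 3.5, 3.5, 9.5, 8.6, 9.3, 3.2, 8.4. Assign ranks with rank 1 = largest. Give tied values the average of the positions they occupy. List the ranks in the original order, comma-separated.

Sorted (descending): 9.5, 9.3, 8.6, 8.6, 8.4, 6.1, 4.5, 3.5, 3.5, 3.5, 3.2, 3.2
The 2 values of 8.6 occupy positions 3–4 → average rank (3+4)/2 = 3.5.
The 3 values of 3.5 occupy positions 8–10 → average rank 9.
The 2 values of 3.2 occupy positions 11–12 → average rank (11+12)/2 = 11.5.

6, 3.5, 9, 7, 11.5, 9, 9, 1, 3.5, 2, 11.5, 5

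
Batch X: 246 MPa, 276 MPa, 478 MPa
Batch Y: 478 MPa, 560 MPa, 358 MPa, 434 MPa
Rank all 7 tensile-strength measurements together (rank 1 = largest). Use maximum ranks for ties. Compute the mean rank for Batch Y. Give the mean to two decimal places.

Sorted (descending): 560, 478, 478, 434, 358, 276, 246
The 2 values of 478 occupy positions 2–3 → each gets rank 3.
Batch Y values → pooled ranks: 478→3, 560→1, 358→5, 434→4
Mean rank = (3 + 1 + 5 + 4) / 4 = 3.25

3.25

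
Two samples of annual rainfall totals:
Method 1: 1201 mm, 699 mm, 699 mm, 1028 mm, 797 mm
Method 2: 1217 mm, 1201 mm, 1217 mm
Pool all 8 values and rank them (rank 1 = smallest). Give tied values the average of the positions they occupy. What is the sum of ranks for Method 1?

Sorted (ascending): 699, 699, 797, 1028, 1201, 1201, 1217, 1217
The 2 values of 699 occupy positions 1–2 → average rank (1+2)/2 = 1.5.
The 2 values of 1201 occupy positions 5–6 → average rank (5+6)/2 = 5.5.
The 2 values of 1217 occupy positions 7–8 → average rank (7+8)/2 = 7.5.
Method 1 values → pooled ranks: 1201→5.5, 699→1.5, 699→1.5, 1028→4, 797→3
Rank sum = 5.5 + 1.5 + 1.5 + 4 + 3 = 15.5

15.5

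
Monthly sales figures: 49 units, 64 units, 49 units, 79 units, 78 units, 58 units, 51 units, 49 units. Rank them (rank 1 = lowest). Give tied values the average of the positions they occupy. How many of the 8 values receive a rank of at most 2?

Sorted (ascending): 49, 49, 49, 51, 58, 64, 78, 79
The 3 values of 49 occupy positions 1–3 → average rank 2.
Ranks ≤ 2: {2, 2, 2} → 3 values.

3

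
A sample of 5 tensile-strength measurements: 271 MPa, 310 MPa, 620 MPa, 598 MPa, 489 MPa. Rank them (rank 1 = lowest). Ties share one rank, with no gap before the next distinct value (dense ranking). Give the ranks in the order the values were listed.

Sorted (ascending): 271, 310, 489, 598, 620
No ties — each value takes its position as its rank.

1, 2, 5, 4, 3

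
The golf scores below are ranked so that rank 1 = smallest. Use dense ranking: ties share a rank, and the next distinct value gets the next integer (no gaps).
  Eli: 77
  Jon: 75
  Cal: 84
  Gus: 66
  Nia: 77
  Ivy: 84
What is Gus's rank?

Sorted (ascending): 66, 75, 77, 77, 84, 84
The 2 values of 77 share dense rank 3.
The 2 values of 84 share dense rank 4.
Remaining distinct values take the next consecutive integers.
Gus has value 66 → rank 1.

1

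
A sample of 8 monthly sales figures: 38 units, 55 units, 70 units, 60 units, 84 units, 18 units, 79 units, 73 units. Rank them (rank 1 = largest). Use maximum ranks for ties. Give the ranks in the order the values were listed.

7, 6, 4, 5, 1, 8, 2, 3

Sorted (descending): 84, 79, 73, 70, 60, 55, 38, 18
No ties — each value takes its position as its rank.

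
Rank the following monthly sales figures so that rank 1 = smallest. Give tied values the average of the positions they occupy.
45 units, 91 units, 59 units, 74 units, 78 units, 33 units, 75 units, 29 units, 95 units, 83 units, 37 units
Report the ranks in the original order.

Sorted (ascending): 29, 33, 37, 45, 59, 74, 75, 78, 83, 91, 95
No ties — each value takes its position as its rank.

4, 10, 5, 6, 8, 2, 7, 1, 11, 9, 3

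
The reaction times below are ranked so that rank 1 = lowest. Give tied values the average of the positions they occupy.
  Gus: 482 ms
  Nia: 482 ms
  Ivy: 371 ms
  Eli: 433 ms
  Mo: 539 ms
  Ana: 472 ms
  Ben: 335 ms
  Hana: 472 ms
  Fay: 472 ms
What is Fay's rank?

Sorted (ascending): 335, 371, 433, 472, 472, 472, 482, 482, 539
The 3 values of 472 occupy positions 4–6 → average rank 5.
The 2 values of 482 occupy positions 7–8 → average rank (7+8)/2 = 7.5.
Fay has value 472 ms → rank 5.

5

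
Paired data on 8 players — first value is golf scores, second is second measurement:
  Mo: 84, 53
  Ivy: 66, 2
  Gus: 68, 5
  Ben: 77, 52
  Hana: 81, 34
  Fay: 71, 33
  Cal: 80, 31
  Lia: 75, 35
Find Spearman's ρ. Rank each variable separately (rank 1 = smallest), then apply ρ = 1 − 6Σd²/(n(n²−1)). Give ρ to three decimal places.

Ranks of variable 1: 8, 1, 2, 5, 7, 3, 6, 4
Ranks of variable 2: 8, 1, 2, 7, 5, 4, 3, 6
d = r₁ − r₂: 0, 0, 0, -2, 2, -1, 3, -2
d²: 0, 0, 0, 4, 4, 1, 9, 4; Σd² = 22
ρ = 1 − 6·22/(8·63) = 1 − 132/504 = 0.738

0.738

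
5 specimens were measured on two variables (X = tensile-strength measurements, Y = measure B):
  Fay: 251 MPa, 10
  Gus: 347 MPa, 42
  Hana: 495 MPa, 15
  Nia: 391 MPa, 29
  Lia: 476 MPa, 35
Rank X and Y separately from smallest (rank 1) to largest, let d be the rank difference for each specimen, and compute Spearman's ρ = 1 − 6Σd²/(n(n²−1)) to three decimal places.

0.100

Ranks of variable 1: 1, 2, 5, 3, 4
Ranks of variable 2: 1, 5, 2, 3, 4
d = r₁ − r₂: 0, -3, 3, 0, 0
d²: 0, 9, 9, 0, 0; Σd² = 18
ρ = 1 − 6·18/(5·24) = 1 − 108/120 = 0.100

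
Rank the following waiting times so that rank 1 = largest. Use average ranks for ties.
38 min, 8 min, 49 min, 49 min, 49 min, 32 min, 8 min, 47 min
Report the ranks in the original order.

5, 7.5, 2, 2, 2, 6, 7.5, 4

Sorted (descending): 49, 49, 49, 47, 38, 32, 8, 8
The 3 values of 49 occupy positions 1–3 → average rank 2.
The 2 values of 8 occupy positions 7–8 → average rank (7+8)/2 = 7.5.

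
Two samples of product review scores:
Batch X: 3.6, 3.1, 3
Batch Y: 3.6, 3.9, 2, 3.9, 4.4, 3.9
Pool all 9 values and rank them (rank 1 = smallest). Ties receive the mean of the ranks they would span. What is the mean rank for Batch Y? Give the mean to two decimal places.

5.92

Sorted (ascending): 2, 3, 3.1, 3.6, 3.6, 3.9, 3.9, 3.9, 4.4
The 2 values of 3.6 occupy positions 4–5 → average rank (4+5)/2 = 4.5.
The 3 values of 3.9 occupy positions 6–8 → average rank 7.
Batch Y values → pooled ranks: 3.6→4.5, 3.9→7, 2→1, 3.9→7, 4.4→9, 3.9→7
Mean rank = (4.5 + 7 + 1 + 7 + 9 + 7) / 6 = 5.92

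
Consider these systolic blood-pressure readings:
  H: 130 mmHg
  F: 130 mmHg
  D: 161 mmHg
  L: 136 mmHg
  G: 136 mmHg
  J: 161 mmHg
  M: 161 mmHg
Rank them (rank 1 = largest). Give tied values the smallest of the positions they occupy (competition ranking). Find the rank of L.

Sorted (descending): 161, 161, 161, 136, 136, 130, 130
The 3 values of 161 occupy positions 1–3 → each gets rank 1.
The 2 values of 136 occupy positions 4–5 → each gets rank 4.
The 2 values of 130 occupy positions 6–7 → each gets rank 6.
L has value 136 mmHg → rank 4.

4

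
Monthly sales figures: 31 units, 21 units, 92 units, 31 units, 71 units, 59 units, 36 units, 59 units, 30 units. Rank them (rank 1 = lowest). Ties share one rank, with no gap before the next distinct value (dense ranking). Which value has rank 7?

Sorted (ascending): 21, 30, 31, 31, 36, 59, 59, 71, 92
The 2 values of 31 share dense rank 3.
The 2 values of 59 share dense rank 5.
Remaining distinct values take the next consecutive integers.
Rank 7 → value 92.

92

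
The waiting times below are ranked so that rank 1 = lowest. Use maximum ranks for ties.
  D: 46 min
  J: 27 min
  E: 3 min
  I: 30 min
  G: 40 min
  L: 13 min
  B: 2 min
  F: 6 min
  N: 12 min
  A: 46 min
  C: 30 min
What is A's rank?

11

Sorted (ascending): 2, 3, 6, 12, 13, 27, 30, 30, 40, 46, 46
The 2 values of 30 occupy positions 7–8 → each gets rank 8.
The 2 values of 46 occupy positions 10–11 → each gets rank 11.
A has value 46 min → rank 11.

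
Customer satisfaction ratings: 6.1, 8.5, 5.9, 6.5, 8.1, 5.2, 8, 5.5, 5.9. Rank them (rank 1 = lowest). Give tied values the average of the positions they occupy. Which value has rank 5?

6.1

Sorted (ascending): 5.2, 5.5, 5.9, 5.9, 6.1, 6.5, 8, 8.1, 8.5
The 2 values of 5.9 occupy positions 3–4 → average rank (3+4)/2 = 3.5.
Rank 5 → value 6.1.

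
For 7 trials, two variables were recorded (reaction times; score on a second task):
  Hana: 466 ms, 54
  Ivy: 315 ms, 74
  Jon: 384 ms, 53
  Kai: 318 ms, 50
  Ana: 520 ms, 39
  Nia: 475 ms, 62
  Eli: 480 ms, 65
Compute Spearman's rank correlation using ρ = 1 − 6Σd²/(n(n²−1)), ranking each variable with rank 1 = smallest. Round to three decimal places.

Ranks of variable 1: 4, 1, 3, 2, 7, 5, 6
Ranks of variable 2: 4, 7, 3, 2, 1, 5, 6
d = r₁ − r₂: 0, -6, 0, 0, 6, 0, 0
d²: 0, 36, 0, 0, 36, 0, 0; Σd² = 72
ρ = 1 − 6·72/(7·48) = 1 − 432/336 = -0.286

-0.286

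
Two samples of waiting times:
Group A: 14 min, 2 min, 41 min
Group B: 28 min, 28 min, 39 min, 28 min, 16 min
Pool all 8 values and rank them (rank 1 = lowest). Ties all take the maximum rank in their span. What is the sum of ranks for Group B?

28

Sorted (ascending): 2, 14, 16, 28, 28, 28, 39, 41
The 3 values of 28 occupy positions 4–6 → each gets rank 6.
Group B values → pooled ranks: 28→6, 28→6, 39→7, 28→6, 16→3
Rank sum = 6 + 6 + 7 + 6 + 3 = 28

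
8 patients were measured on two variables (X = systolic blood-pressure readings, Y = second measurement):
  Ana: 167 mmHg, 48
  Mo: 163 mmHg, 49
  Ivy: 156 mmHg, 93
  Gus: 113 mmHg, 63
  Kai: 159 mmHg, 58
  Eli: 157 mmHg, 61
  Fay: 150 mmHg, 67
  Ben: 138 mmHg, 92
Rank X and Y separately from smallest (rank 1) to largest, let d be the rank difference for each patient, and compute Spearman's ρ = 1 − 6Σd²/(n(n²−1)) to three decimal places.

Ranks of variable 1: 8, 7, 4, 1, 6, 5, 3, 2
Ranks of variable 2: 1, 2, 8, 5, 3, 4, 6, 7
d = r₁ − r₂: 7, 5, -4, -4, 3, 1, -3, -5
d²: 49, 25, 16, 16, 9, 1, 9, 25; Σd² = 150
ρ = 1 − 6·150/(8·63) = 1 − 900/504 = -0.786

-0.786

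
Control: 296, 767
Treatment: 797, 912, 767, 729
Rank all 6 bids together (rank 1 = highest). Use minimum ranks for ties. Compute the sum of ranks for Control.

Sorted (descending): 912, 797, 767, 767, 729, 296
The 2 values of 767 occupy positions 3–4 → each gets rank 3.
Control values → pooled ranks: 296→6, 767→3
Rank sum = 6 + 3 = 9

9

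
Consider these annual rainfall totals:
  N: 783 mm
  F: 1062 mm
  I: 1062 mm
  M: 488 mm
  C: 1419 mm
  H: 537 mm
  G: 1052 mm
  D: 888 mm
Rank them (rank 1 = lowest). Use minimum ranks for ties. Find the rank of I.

Sorted (ascending): 488, 537, 783, 888, 1052, 1062, 1062, 1419
The 2 values of 1062 occupy positions 6–7 → each gets rank 6.
I has value 1062 mm → rank 6.

6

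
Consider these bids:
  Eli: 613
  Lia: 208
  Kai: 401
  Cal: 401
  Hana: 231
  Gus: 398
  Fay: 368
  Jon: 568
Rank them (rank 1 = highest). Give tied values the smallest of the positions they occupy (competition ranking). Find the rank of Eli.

Sorted (descending): 613, 568, 401, 401, 398, 368, 231, 208
The 2 values of 401 occupy positions 3–4 → each gets rank 3.
Eli has value 613 → rank 1.

1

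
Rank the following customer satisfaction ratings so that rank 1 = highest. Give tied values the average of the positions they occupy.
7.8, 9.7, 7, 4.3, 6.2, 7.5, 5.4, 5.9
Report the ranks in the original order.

2, 1, 4, 8, 5, 3, 7, 6

Sorted (descending): 9.7, 7.8, 7.5, 7, 6.2, 5.9, 5.4, 4.3
No ties — each value takes its position as its rank.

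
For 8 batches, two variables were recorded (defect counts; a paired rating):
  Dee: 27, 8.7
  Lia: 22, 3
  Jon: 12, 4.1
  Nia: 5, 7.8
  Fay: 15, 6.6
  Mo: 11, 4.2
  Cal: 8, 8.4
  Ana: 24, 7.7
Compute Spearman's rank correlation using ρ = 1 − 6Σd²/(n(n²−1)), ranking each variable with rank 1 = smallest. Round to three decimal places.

0.000

Ranks of variable 1: 8, 6, 4, 1, 5, 3, 2, 7
Ranks of variable 2: 8, 1, 2, 6, 4, 3, 7, 5
d = r₁ − r₂: 0, 5, 2, -5, 1, 0, -5, 2
d²: 0, 25, 4, 25, 1, 0, 25, 4; Σd² = 84
ρ = 1 − 6·84/(8·63) = 1 − 504/504 = 0.000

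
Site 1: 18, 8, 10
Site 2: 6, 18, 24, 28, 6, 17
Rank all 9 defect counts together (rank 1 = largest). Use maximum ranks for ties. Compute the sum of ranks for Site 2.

30

Sorted (descending): 28, 24, 18, 18, 17, 10, 8, 6, 6
The 2 values of 18 occupy positions 3–4 → each gets rank 4.
The 2 values of 6 occupy positions 8–9 → each gets rank 9.
Site 2 values → pooled ranks: 6→9, 18→4, 24→2, 28→1, 6→9, 17→5
Rank sum = 9 + 4 + 2 + 1 + 9 + 5 = 30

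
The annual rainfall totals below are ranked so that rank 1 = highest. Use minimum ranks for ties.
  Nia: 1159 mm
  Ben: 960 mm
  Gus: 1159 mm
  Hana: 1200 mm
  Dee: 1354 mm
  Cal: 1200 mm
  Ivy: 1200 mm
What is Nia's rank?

5

Sorted (descending): 1354, 1200, 1200, 1200, 1159, 1159, 960
The 3 values of 1200 occupy positions 2–4 → each gets rank 2.
The 2 values of 1159 occupy positions 5–6 → each gets rank 5.
Nia has value 1159 mm → rank 5.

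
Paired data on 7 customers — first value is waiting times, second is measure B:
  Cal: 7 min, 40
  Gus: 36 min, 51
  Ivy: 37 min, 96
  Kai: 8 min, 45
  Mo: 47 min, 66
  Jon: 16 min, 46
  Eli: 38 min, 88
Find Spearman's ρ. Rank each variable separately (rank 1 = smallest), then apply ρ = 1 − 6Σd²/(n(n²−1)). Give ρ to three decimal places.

Ranks of variable 1: 1, 4, 5, 2, 7, 3, 6
Ranks of variable 2: 1, 4, 7, 2, 5, 3, 6
d = r₁ − r₂: 0, 0, -2, 0, 2, 0, 0
d²: 0, 0, 4, 0, 4, 0, 0; Σd² = 8
ρ = 1 − 6·8/(7·48) = 1 − 48/336 = 0.857

0.857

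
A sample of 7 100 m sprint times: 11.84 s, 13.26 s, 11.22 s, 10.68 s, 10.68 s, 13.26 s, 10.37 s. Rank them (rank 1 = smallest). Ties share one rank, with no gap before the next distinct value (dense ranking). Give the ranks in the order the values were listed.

4, 5, 3, 2, 2, 5, 1

Sorted (ascending): 10.37, 10.68, 10.68, 11.22, 11.84, 13.26, 13.26
The 2 values of 10.68 share dense rank 2.
The 2 values of 13.26 share dense rank 5.
Remaining distinct values take the next consecutive integers.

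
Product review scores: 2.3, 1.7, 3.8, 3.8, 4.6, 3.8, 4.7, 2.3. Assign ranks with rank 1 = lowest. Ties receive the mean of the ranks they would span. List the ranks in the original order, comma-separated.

2.5, 1, 5, 5, 7, 5, 8, 2.5

Sorted (ascending): 1.7, 2.3, 2.3, 3.8, 3.8, 3.8, 4.6, 4.7
The 2 values of 2.3 occupy positions 2–3 → average rank (2+3)/2 = 2.5.
The 3 values of 3.8 occupy positions 4–6 → average rank 5.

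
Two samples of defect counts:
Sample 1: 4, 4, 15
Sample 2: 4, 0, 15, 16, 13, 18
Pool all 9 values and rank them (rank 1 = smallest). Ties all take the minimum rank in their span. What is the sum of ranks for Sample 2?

Sorted (ascending): 0, 4, 4, 4, 13, 15, 15, 16, 18
The 3 values of 4 occupy positions 2–4 → each gets rank 2.
The 2 values of 15 occupy positions 6–7 → each gets rank 6.
Sample 2 values → pooled ranks: 4→2, 0→1, 15→6, 16→8, 13→5, 18→9
Rank sum = 2 + 1 + 6 + 8 + 5 + 9 = 31

31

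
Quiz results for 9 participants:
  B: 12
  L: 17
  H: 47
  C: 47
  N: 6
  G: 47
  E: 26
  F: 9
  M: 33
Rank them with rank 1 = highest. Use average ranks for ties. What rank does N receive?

Sorted (descending): 47, 47, 47, 33, 26, 17, 12, 9, 6
The 3 values of 47 occupy positions 1–3 → average rank 2.
N has value 6 → rank 9.

9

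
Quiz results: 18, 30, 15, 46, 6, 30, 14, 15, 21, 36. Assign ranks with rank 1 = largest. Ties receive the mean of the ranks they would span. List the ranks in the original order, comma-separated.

Sorted (descending): 46, 36, 30, 30, 21, 18, 15, 15, 14, 6
The 2 values of 30 occupy positions 3–4 → average rank (3+4)/2 = 3.5.
The 2 values of 15 occupy positions 7–8 → average rank (7+8)/2 = 7.5.

6, 3.5, 7.5, 1, 10, 3.5, 9, 7.5, 5, 2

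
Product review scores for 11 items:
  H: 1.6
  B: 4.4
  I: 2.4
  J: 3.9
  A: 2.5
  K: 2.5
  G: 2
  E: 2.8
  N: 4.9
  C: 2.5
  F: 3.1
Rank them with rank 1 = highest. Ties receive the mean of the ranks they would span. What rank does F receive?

4

Sorted (descending): 4.9, 4.4, 3.9, 3.1, 2.8, 2.5, 2.5, 2.5, 2.4, 2, 1.6
The 3 values of 2.5 occupy positions 6–8 → average rank 7.
F has value 3.1 → rank 4.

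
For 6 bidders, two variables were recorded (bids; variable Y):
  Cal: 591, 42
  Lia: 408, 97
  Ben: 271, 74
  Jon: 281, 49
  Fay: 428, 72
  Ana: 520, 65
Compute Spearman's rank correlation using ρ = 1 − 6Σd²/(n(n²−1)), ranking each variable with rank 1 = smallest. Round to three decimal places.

-0.543

Ranks of variable 1: 6, 3, 1, 2, 4, 5
Ranks of variable 2: 1, 6, 5, 2, 4, 3
d = r₁ − r₂: 5, -3, -4, 0, 0, 2
d²: 25, 9, 16, 0, 0, 4; Σd² = 54
ρ = 1 − 6·54/(6·35) = 1 − 324/210 = -0.543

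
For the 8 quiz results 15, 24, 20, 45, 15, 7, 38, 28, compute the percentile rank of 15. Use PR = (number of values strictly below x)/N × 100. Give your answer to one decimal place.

N = 8.
Strictly below 15: 1. Equal to 15: 2.
PR = 1/8 × 100 = 12.5

12.5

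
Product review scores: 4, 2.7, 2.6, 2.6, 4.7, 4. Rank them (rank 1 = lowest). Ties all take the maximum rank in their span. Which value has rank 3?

2.7

Sorted (ascending): 2.6, 2.6, 2.7, 4, 4, 4.7
The 2 values of 2.6 occupy positions 1–2 → each gets rank 2.
The 2 values of 4 occupy positions 4–5 → each gets rank 5.
Rank 3 → value 2.7.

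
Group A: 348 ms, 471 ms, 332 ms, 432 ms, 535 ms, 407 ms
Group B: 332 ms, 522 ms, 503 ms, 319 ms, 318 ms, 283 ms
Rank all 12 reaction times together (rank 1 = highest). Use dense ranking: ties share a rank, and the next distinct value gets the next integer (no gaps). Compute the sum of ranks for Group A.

Sorted (descending): 535, 522, 503, 471, 432, 407, 348, 332, 332, 319, 318, 283
The 2 values of 332 share dense rank 8.
Remaining distinct values take the next consecutive integers.
Group A values → pooled ranks: 348→7, 471→4, 332→8, 432→5, 535→1, 407→6
Rank sum = 7 + 4 + 8 + 5 + 1 + 6 = 31

31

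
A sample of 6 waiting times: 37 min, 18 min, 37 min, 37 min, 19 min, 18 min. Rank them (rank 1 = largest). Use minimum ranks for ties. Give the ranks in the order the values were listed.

1, 5, 1, 1, 4, 5

Sorted (descending): 37, 37, 37, 19, 18, 18
The 3 values of 37 occupy positions 1–3 → each gets rank 1.
The 2 values of 18 occupy positions 5–6 → each gets rank 5.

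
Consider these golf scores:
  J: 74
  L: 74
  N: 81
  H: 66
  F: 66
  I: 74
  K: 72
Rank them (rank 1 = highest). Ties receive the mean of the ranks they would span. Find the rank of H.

6.5

Sorted (descending): 81, 74, 74, 74, 72, 66, 66
The 3 values of 74 occupy positions 2–4 → average rank 3.
The 2 values of 66 occupy positions 6–7 → average rank (6+7)/2 = 6.5.
H has value 66 → rank 6.5.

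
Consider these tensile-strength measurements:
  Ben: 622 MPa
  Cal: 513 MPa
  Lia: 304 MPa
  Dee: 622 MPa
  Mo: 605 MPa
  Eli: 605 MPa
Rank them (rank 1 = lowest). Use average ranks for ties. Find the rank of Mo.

Sorted (ascending): 304, 513, 605, 605, 622, 622
The 2 values of 605 occupy positions 3–4 → average rank (3+4)/2 = 3.5.
The 2 values of 622 occupy positions 5–6 → average rank (5+6)/2 = 5.5.
Mo has value 605 MPa → rank 3.5.

3.5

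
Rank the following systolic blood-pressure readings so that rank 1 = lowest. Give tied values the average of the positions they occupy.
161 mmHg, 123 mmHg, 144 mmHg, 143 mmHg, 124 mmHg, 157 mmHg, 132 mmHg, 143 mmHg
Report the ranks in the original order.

Sorted (ascending): 123, 124, 132, 143, 143, 144, 157, 161
The 2 values of 143 occupy positions 4–5 → average rank (4+5)/2 = 4.5.

8, 1, 6, 4.5, 2, 7, 3, 4.5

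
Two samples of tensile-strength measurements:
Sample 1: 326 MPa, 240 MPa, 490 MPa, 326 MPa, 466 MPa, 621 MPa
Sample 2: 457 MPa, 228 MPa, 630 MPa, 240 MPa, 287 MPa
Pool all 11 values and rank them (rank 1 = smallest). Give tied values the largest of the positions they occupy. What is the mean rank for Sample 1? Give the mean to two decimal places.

7.00

Sorted (ascending): 228, 240, 240, 287, 326, 326, 457, 466, 490, 621, 630
The 2 values of 240 occupy positions 2–3 → each gets rank 3.
The 2 values of 326 occupy positions 5–6 → each gets rank 6.
Sample 1 values → pooled ranks: 326→6, 240→3, 490→9, 326→6, 466→8, 621→10
Mean rank = (6 + 3 + 9 + 6 + 8 + 10) / 6 = 7.00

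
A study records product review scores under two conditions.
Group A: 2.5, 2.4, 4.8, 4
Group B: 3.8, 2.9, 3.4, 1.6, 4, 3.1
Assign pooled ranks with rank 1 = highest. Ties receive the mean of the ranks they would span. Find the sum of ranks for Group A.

Sorted (descending): 4.8, 4, 4, 3.8, 3.4, 3.1, 2.9, 2.5, 2.4, 1.6
The 2 values of 4 occupy positions 2–3 → average rank (2+3)/2 = 2.5.
Group A values → pooled ranks: 2.5→8, 2.4→9, 4.8→1, 4→2.5
Rank sum = 8 + 9 + 1 + 2.5 = 20.5

20.5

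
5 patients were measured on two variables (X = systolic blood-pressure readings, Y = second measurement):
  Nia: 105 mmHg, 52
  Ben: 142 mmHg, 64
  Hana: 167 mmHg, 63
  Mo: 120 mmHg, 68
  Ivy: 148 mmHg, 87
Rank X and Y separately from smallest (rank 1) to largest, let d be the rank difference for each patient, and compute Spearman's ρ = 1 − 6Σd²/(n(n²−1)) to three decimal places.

0.300

Ranks of variable 1: 1, 3, 5, 2, 4
Ranks of variable 2: 1, 3, 2, 4, 5
d = r₁ − r₂: 0, 0, 3, -2, -1
d²: 0, 0, 9, 4, 1; Σd² = 14
ρ = 1 − 6·14/(5·24) = 1 − 84/120 = 0.300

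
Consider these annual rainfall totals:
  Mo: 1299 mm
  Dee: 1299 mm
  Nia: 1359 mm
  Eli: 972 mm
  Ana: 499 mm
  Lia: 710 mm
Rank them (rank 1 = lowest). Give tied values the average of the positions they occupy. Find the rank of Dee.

Sorted (ascending): 499, 710, 972, 1299, 1299, 1359
The 2 values of 1299 occupy positions 4–5 → average rank (4+5)/2 = 4.5.
Dee has value 1299 mm → rank 4.5.

4.5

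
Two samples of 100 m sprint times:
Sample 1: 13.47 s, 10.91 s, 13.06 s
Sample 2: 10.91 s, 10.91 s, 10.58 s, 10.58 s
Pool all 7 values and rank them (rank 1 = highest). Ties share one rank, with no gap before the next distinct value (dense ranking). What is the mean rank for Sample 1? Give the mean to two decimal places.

2.00

Sorted (descending): 13.47, 13.06, 10.91, 10.91, 10.91, 10.58, 10.58
The 3 values of 10.91 share dense rank 3.
The 2 values of 10.58 share dense rank 4.
Remaining distinct values take the next consecutive integers.
Sample 1 values → pooled ranks: 13.47→1, 10.91→3, 13.06→2
Mean rank = (1 + 3 + 2) / 3 = 2.00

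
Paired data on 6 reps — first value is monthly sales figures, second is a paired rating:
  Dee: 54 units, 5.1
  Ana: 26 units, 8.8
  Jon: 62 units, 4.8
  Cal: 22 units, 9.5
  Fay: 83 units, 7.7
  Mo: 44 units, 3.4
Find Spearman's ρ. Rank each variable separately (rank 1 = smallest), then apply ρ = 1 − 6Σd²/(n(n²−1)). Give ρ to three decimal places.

Ranks of variable 1: 4, 2, 5, 1, 6, 3
Ranks of variable 2: 3, 5, 2, 6, 4, 1
d = r₁ − r₂: 1, -3, 3, -5, 2, 2
d²: 1, 9, 9, 25, 4, 4; Σd² = 52
ρ = 1 − 6·52/(6·35) = 1 − 312/210 = -0.486

-0.486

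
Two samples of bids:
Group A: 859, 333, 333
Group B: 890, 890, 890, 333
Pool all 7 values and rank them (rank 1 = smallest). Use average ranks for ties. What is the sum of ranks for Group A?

8

Sorted (ascending): 333, 333, 333, 859, 890, 890, 890
The 3 values of 333 occupy positions 1–3 → average rank 2.
The 3 values of 890 occupy positions 5–7 → average rank 6.
Group A values → pooled ranks: 859→4, 333→2, 333→2
Rank sum = 4 + 2 + 2 = 8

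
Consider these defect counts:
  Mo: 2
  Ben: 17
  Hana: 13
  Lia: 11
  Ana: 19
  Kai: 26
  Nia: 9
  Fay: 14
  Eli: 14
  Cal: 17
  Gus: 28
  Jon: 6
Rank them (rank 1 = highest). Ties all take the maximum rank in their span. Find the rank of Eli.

Sorted (descending): 28, 26, 19, 17, 17, 14, 14, 13, 11, 9, 6, 2
The 2 values of 17 occupy positions 4–5 → each gets rank 5.
The 2 values of 14 occupy positions 6–7 → each gets rank 7.
Eli has value 14 → rank 7.

7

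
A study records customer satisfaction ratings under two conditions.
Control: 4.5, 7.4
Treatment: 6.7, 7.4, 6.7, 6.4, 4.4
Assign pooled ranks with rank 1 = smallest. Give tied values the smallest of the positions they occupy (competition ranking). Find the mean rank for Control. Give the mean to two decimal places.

4.00

Sorted (ascending): 4.4, 4.5, 6.4, 6.7, 6.7, 7.4, 7.4
The 2 values of 6.7 occupy positions 4–5 → each gets rank 4.
The 2 values of 7.4 occupy positions 6–7 → each gets rank 6.
Control values → pooled ranks: 4.5→2, 7.4→6
Mean rank = (2 + 6) / 2 = 4.00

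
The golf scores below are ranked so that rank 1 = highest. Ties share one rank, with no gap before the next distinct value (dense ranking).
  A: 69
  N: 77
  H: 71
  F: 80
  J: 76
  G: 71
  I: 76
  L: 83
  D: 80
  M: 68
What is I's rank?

Sorted (descending): 83, 80, 80, 77, 76, 76, 71, 71, 69, 68
The 2 values of 80 share dense rank 2.
The 2 values of 76 share dense rank 4.
The 2 values of 71 share dense rank 5.
Remaining distinct values take the next consecutive integers.
I has value 76 → rank 4.

4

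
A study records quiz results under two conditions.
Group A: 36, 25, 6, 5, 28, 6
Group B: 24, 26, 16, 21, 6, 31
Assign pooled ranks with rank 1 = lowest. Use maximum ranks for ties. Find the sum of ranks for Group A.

39

Sorted (ascending): 5, 6, 6, 6, 16, 21, 24, 25, 26, 28, 31, 36
The 3 values of 6 occupy positions 2–4 → each gets rank 4.
Group A values → pooled ranks: 36→12, 25→8, 6→4, 5→1, 28→10, 6→4
Rank sum = 12 + 8 + 4 + 1 + 10 + 4 = 39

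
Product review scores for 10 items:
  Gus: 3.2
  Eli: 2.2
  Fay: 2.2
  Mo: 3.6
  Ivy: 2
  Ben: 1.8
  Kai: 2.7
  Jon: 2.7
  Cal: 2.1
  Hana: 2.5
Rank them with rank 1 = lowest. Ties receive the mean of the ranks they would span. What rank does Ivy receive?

Sorted (ascending): 1.8, 2, 2.1, 2.2, 2.2, 2.5, 2.7, 2.7, 3.2, 3.6
The 2 values of 2.2 occupy positions 4–5 → average rank (4+5)/2 = 4.5.
The 2 values of 2.7 occupy positions 7–8 → average rank (7+8)/2 = 7.5.
Ivy has value 2 → rank 2.

2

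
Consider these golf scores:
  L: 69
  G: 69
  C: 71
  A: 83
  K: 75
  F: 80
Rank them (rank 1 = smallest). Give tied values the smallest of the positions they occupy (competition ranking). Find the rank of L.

1

Sorted (ascending): 69, 69, 71, 75, 80, 83
The 2 values of 69 occupy positions 1–2 → each gets rank 1.
L has value 69 → rank 1.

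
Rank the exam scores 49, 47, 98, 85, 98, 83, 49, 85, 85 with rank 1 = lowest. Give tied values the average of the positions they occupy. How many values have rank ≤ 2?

Sorted (ascending): 47, 49, 49, 83, 85, 85, 85, 98, 98
The 2 values of 49 occupy positions 2–3 → average rank (2+3)/2 = 2.5.
The 3 values of 85 occupy positions 5–7 → average rank 6.
The 2 values of 98 occupy positions 8–9 → average rank (8+9)/2 = 8.5.
Ranks ≤ 2: {1} → 1 value.

1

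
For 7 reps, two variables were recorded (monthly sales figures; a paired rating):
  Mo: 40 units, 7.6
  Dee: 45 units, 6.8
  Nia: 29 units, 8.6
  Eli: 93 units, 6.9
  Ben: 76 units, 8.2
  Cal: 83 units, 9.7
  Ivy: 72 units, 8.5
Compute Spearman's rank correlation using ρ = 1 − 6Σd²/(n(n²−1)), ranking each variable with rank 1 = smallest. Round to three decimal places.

-0.036

Ranks of variable 1: 2, 3, 1, 7, 5, 6, 4
Ranks of variable 2: 3, 1, 6, 2, 4, 7, 5
d = r₁ − r₂: -1, 2, -5, 5, 1, -1, -1
d²: 1, 4, 25, 25, 1, 1, 1; Σd² = 58
ρ = 1 − 6·58/(7·48) = 1 − 348/336 = -0.036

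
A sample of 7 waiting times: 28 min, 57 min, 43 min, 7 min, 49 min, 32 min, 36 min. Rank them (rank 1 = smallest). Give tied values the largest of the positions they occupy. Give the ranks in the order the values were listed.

Sorted (ascending): 7, 28, 32, 36, 43, 49, 57
No ties — each value takes its position as its rank.

2, 7, 5, 1, 6, 3, 4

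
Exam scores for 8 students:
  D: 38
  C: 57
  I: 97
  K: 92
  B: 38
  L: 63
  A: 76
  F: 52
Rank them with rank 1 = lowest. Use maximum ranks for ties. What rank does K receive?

Sorted (ascending): 38, 38, 52, 57, 63, 76, 92, 97
The 2 values of 38 occupy positions 1–2 → each gets rank 2.
K has value 92 → rank 7.

7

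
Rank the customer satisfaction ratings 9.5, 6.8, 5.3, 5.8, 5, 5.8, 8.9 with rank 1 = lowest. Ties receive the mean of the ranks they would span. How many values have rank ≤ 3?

Sorted (ascending): 5, 5.3, 5.8, 5.8, 6.8, 8.9, 9.5
The 2 values of 5.8 occupy positions 3–4 → average rank (3+4)/2 = 3.5.
Ranks ≤ 3: {1, 2} → 2 values.

2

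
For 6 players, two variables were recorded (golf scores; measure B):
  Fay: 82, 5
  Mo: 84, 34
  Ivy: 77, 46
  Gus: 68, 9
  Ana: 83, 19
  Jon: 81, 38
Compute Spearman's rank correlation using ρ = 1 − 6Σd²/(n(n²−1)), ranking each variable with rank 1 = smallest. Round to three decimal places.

-0.086

Ranks of variable 1: 4, 6, 2, 1, 5, 3
Ranks of variable 2: 1, 4, 6, 2, 3, 5
d = r₁ − r₂: 3, 2, -4, -1, 2, -2
d²: 9, 4, 16, 1, 4, 4; Σd² = 38
ρ = 1 − 6·38/(6·35) = 1 − 228/210 = -0.086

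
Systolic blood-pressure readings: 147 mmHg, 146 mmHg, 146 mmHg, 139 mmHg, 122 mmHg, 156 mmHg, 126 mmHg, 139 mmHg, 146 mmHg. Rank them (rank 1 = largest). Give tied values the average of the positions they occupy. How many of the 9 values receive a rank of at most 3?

Sorted (descending): 156, 147, 146, 146, 146, 139, 139, 126, 122
The 3 values of 146 occupy positions 3–5 → average rank 4.
The 2 values of 139 occupy positions 6–7 → average rank (6+7)/2 = 6.5.
Ranks ≤ 3: {1, 2} → 2 values.

2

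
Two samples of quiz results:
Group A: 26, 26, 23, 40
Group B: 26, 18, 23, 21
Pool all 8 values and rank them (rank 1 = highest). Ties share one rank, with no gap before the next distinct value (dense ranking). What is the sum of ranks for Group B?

14

Sorted (descending): 40, 26, 26, 26, 23, 23, 21, 18
The 3 values of 26 share dense rank 2.
The 2 values of 23 share dense rank 3.
Remaining distinct values take the next consecutive integers.
Group B values → pooled ranks: 26→2, 18→5, 23→3, 21→4
Rank sum = 2 + 5 + 3 + 4 = 14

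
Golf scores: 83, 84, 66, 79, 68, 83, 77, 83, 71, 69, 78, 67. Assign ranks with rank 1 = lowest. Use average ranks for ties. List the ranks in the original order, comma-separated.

Sorted (ascending): 66, 67, 68, 69, 71, 77, 78, 79, 83, 83, 83, 84
The 3 values of 83 occupy positions 9–11 → average rank 10.

10, 12, 1, 8, 3, 10, 6, 10, 5, 4, 7, 2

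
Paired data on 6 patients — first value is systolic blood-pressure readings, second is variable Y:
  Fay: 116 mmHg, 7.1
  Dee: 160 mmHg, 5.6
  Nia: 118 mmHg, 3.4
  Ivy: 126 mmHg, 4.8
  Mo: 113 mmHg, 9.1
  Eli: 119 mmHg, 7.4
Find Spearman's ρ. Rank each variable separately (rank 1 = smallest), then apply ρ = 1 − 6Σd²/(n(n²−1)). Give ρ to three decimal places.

-0.486

Ranks of variable 1: 2, 6, 3, 5, 1, 4
Ranks of variable 2: 4, 3, 1, 2, 6, 5
d = r₁ − r₂: -2, 3, 2, 3, -5, -1
d²: 4, 9, 4, 9, 25, 1; Σd² = 52
ρ = 1 − 6·52/(6·35) = 1 − 312/210 = -0.486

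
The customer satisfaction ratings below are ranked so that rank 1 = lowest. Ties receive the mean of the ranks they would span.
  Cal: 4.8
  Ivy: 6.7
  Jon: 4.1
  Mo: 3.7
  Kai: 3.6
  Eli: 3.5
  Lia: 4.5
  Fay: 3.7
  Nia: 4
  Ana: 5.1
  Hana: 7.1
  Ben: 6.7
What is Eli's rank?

Sorted (ascending): 3.5, 3.6, 3.7, 3.7, 4, 4.1, 4.5, 4.8, 5.1, 6.7, 6.7, 7.1
The 2 values of 3.7 occupy positions 3–4 → average rank (3+4)/2 = 3.5.
The 2 values of 6.7 occupy positions 10–11 → average rank (10+11)/2 = 10.5.
Eli has value 3.5 → rank 1.

1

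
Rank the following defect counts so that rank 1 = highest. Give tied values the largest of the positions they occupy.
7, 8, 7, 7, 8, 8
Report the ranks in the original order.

Sorted (descending): 8, 8, 8, 7, 7, 7
The 3 values of 8 occupy positions 1–3 → each gets rank 3.
The 3 values of 7 occupy positions 4–6 → each gets rank 6.

6, 3, 6, 6, 3, 3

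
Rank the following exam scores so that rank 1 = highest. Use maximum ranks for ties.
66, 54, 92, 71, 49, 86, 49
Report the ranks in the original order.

Sorted (descending): 92, 86, 71, 66, 54, 49, 49
The 2 values of 49 occupy positions 6–7 → each gets rank 7.

4, 5, 1, 3, 7, 2, 7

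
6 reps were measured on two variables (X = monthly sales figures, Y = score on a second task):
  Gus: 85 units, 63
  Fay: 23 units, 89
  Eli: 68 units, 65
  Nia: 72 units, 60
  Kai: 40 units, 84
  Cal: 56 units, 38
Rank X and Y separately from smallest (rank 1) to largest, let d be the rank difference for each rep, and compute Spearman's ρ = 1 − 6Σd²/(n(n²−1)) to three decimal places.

Ranks of variable 1: 6, 1, 4, 5, 2, 3
Ranks of variable 2: 3, 6, 4, 2, 5, 1
d = r₁ − r₂: 3, -5, 0, 3, -3, 2
d²: 9, 25, 0, 9, 9, 4; Σd² = 56
ρ = 1 − 6·56/(6·35) = 1 − 336/210 = -0.600

-0.600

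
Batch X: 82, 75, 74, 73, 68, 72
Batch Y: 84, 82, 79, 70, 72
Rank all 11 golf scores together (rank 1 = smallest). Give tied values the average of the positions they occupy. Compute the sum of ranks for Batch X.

Sorted (ascending): 68, 70, 72, 72, 73, 74, 75, 79, 82, 82, 84
The 2 values of 72 occupy positions 3–4 → average rank (3+4)/2 = 3.5.
The 2 values of 82 occupy positions 9–10 → average rank (9+10)/2 = 9.5.
Batch X values → pooled ranks: 82→9.5, 75→7, 74→6, 73→5, 68→1, 72→3.5
Rank sum = 9.5 + 7 + 6 + 5 + 1 + 3.5 = 32

32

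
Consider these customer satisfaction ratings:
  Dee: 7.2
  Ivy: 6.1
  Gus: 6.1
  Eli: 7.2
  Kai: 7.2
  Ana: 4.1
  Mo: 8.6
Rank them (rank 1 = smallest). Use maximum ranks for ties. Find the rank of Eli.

Sorted (ascending): 4.1, 6.1, 6.1, 7.2, 7.2, 7.2, 8.6
The 2 values of 6.1 occupy positions 2–3 → each gets rank 3.
The 3 values of 7.2 occupy positions 4–6 → each gets rank 6.
Eli has value 7.2 → rank 6.

6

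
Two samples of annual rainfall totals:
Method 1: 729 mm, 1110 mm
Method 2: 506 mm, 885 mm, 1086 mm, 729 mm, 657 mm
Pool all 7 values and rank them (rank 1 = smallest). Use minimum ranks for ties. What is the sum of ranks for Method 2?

17

Sorted (ascending): 506, 657, 729, 729, 885, 1086, 1110
The 2 values of 729 occupy positions 3–4 → each gets rank 3.
Method 2 values → pooled ranks: 506→1, 885→5, 1086→6, 729→3, 657→2
Rank sum = 1 + 5 + 6 + 3 + 2 = 17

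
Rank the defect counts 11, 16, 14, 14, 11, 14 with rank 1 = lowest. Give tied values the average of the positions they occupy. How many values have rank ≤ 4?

5

Sorted (ascending): 11, 11, 14, 14, 14, 16
The 2 values of 11 occupy positions 1–2 → average rank (1+2)/2 = 1.5.
The 3 values of 14 occupy positions 3–5 → average rank 4.
Ranks ≤ 4: {1.5, 1.5, 4, 4, 4} → 5 values.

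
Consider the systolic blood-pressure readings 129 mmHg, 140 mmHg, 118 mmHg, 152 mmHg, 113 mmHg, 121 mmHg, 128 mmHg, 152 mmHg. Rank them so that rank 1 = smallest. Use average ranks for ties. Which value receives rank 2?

Sorted (ascending): 113, 118, 121, 128, 129, 140, 152, 152
The 2 values of 152 occupy positions 7–8 → average rank (7+8)/2 = 7.5.
Rank 2 → value 118.

118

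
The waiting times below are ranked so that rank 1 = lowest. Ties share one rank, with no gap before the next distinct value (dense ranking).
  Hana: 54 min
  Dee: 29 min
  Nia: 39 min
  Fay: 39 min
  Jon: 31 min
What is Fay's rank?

Sorted (ascending): 29, 31, 39, 39, 54
The 2 values of 39 share dense rank 3.
Remaining distinct values take the next consecutive integers.
Fay has value 39 min → rank 3.

3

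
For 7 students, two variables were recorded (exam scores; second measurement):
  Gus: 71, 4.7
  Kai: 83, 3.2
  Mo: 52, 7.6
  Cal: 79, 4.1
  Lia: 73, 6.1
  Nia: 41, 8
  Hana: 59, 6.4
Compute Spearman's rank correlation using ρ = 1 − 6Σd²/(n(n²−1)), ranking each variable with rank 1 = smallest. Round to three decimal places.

Ranks of variable 1: 4, 7, 2, 6, 5, 1, 3
Ranks of variable 2: 3, 1, 6, 2, 4, 7, 5
d = r₁ − r₂: 1, 6, -4, 4, 1, -6, -2
d²: 1, 36, 16, 16, 1, 36, 4; Σd² = 110
ρ = 1 − 6·110/(7·48) = 1 − 660/336 = -0.964

-0.964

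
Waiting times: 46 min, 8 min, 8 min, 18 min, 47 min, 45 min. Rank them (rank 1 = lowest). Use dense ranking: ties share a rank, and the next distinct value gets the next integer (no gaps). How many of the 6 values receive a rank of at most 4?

Sorted (ascending): 8, 8, 18, 45, 46, 47
The 2 values of 8 share dense rank 1.
Remaining distinct values take the next consecutive integers.
Ranks ≤ 4: {1, 1, 2, 3, 4} → 5 values.

5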